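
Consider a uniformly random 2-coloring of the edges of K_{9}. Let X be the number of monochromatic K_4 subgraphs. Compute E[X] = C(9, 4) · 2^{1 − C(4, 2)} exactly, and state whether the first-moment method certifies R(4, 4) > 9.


E[X] = C(9, 4) · 2^{1 − 6} = 126 · 2^{−5} = 126/32.
As a reduced fraction: E[X] = 63/16 ≈ 3.937500.
Is E[X] < 1? NO.
Since E[X] ≥ 1, the first-moment bound is inconclusive at n = 9; it does NOT by itself certify R(4, 4) > 9.

E[X] = 63/16 ≈ 3.937500; E[X] ≥ 1; first-moment method inconclusive here.


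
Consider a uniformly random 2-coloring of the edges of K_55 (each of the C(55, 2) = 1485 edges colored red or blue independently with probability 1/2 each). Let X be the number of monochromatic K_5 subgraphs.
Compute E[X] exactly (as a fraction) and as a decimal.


Let X = Σ_S X_S over the C(55, 5) = 3478761 subsets S of size 5, where X_S = 1 if the K_5 on S is monochromatic.
For a fixed S, the K_5 on S has C(5, 2) = 10 edges. P[all 10 edges red] = (1/2)^10, and likewise for blue, so P[monochromatic] = 2·(1/2)^10 = 2^{1 − 10} = 1/512.
Summing: E[X] = C(55, 5) · 2^{1 − 10} = 3478761 · 1/512 = 3478761/512.
Numerically: E[X] ≈ 6794.455078.

E[X] = C(55,5)·2^(1−C(5,2)) = 3478761/512 ≈ 6794.455078.


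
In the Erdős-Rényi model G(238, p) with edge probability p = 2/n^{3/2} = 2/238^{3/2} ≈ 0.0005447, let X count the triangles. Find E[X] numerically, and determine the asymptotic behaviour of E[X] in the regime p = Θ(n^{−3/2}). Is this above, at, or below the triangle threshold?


Number of potential triangles: C(238, 3) = 2218636.
Each occurs with probability p³ ≈ (0.0005447)³ ≈ 1.616195e-10.
By linearity: E[X] = C(238, 3)·p³ ≈ 2218636 · 1.616195e-10 ≈ 0.0004.
Since α = 3/2 > 1, p = c/n^{3/2} = o(1/n) is below the triangle threshold p ~ 1/n. Asymptotically E[X] ~ (c³/6)·n^{3(1−α)} = (2³/6)·n^{-1.5} → 0, so by Markov's inequality G has no triangles w.h.p.

E[X] ≈ 0.0004; in regime p = Θ(1/n^{3/2}) E[X] tends to 0 (below the triangle threshold p ~ 1/n).


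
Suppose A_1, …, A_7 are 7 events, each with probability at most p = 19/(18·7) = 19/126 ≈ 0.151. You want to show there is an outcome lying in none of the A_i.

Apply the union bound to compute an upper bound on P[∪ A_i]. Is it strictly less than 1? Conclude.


Union bound: P[∪_{i=1}^{7} A_i] ≤ Σ_i P[A_i] ≤ 7·p = 7·(19/126) = 19/18.
Numerically: 19/18 ≈ 1.056.
Is 19/18 < 1? NO.
Since the bound 19/18 is ≥ 1, the union bound is uninformative here; it does NOT by itself certify existence.

7·p = 19/18 ≈ 1.056; existence NOT certified by the union bound.


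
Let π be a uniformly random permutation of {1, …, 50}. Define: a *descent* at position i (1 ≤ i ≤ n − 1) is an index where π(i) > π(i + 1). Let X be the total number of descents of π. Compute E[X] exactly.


Write X = Σ X_I over i = 1, …, 49, with X_I the indicator of one descent.
There are 49 indicators.
For each fixed i, the pair (π(i), π(i+1)) is a uniformly random ordered pair of distinct values from {1, …, 50}; by symmetry P[π(i) > π(i+1)] = 1/2.
By linearity: E[X] = 49 · (1/2) = (50 − 1) · (1/2) = 49/2 ≈ 24.5000.

E[X] = 49/2 = 24.5000.


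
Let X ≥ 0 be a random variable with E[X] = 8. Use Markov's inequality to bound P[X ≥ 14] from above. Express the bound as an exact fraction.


μ = E[X] = 8, a = 14.
Markov: P[X ≥ 14] ≤ μ/a = (8)/14 = 4/7.
Numerically: ≈ 0.571429.
(Since a = 14 > μ = 8.000000, the bound 4/7 is < 1 and informative.)

P[X ≥ 14] ≤ 4/7 ≈ 0.571429.


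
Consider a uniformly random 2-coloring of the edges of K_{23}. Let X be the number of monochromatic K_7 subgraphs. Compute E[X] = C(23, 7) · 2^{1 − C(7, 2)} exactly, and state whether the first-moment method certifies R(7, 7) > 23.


E[X] = C(23, 7) · 2^{1 − 21} = 245157 · 2^{−20} = 245157/1048576.
As a reduced fraction: E[X] = 245157/1048576 ≈ 0.2338.
Is E[X] < 1? YES.
Since E[X] < 1, there exists a 2-coloring of K_{23} with no monochromatic K_7; hence R(7, 7) > 23.

E[X] = 245157/1048576 ≈ 0.2338; E[X] < 1, so R(7, 7) > 23.


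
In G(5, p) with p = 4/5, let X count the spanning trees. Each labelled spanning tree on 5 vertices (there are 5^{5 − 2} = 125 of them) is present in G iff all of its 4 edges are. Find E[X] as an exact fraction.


K_5 has 5^{5 − 2} = 125 labelled spanning trees.
For each such spanning tree H, let X_H = 1 if all 4 edges of H are present in G. Then P[X_H = 1] = p^{4} = (4/5)^{4} = 256/625.
By linearity: E[X] = Σ_H E[X_H] = 125 · p^{4} = 125 · 256/625 = 256/5.
Numerically: E[X] ≈ 51.2.

E[X] = 125 · (4/5)^{4} = 256/5 ≈ 51.2.


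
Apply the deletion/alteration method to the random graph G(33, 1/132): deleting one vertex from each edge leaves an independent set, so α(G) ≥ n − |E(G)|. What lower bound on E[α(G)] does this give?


E[|E(G)|] = C(33, 2)·p = 528 · (1/132) = 4.
E[α(G)] ≥ n − E[|E(G)|] = 33 − 4 = 29.
Numerically: ≈ 29.000000.
(This is only a lower bound; the true E[α(G)] may be larger.)

E[α(G)] ≥ 29 ≈ 29.000000.


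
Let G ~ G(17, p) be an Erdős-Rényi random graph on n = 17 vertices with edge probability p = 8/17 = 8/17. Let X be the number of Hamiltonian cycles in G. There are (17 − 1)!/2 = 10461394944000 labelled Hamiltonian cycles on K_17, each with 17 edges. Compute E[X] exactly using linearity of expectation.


K_17 has (17 − 1)!/2 = 10461394944000 labelled Hamiltonian cycles.
For each such Hamiltonian cycle H, let X_H = 1 if all 17 edges of H are present in G. Then P[X_H = 1] = p^{17} = (8/17)^{17} = 2251799813685248/827240261886336764177.
By linearity: E[X] = Σ_H E[X_H] = 10461394944000 · p^{17} = 10461394944000 · 2251799813685248/827240261886336764177 = 23556967185786995434586112000/827240261886336764177.
Numerically: E[X] ≈ 2.85e+07.

E[X] = 10461394944000 · (8/17)^{17} = 23556967185786995434586112000/827240261886336764177 ≈ 2.85e+07.


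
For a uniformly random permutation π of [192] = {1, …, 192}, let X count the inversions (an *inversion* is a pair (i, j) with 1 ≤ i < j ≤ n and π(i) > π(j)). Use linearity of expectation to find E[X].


Write X = Σ X_I over the C(192, 2) = 18336 pairs i < j, with X_I the indicator of one inversion.
There are 18336 indicators.
For each fixed pair i < j, the values π(i) and π(j) are two distinct elements of {1, …, 192} in uniformly random order; by symmetry P[π(i) > π(j)] = 1/2.
By linearity: E[X] = 18336 · (1/2) = C(192, 2) · (1/2) = 18336/2 = 9168 ≈ 9168.0000.

E[X] = 9168 = 9168.0000.


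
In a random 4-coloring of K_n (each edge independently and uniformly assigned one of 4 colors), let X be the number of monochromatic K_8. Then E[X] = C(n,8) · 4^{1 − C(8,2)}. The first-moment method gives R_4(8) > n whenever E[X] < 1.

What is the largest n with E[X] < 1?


We need C(n, 8) · 4^{1 − 28} < 1, i.e. C(n, 8) < 4^{28 − 1} = 18014398509481984.
Check values of n near the boundary:
  n = 404: C(404, 8) = 16415071523485570; 16415071523485570 < 18014398509481984? YES
  n = 405: C(405, 8) = 16745853821188050; 16745853821188050 < 18014398509481984? YES
  n = 406: C(406, 8) = 17082453897995850; 17082453897995850 < 18014398509481984? YES
  n = 407: C(407, 8) = 17424959239309050; 17424959239309050 < 18014398509481984? YES
  n = 408: C(408, 8) = 17773458424095231; 17773458424095231 < 18014398509481984? YES
  n = 409: C(409, 8) = 18128041135797879; 18128041135797879 < 18014398509481984? NO
The largest n with C(n, 8) < 18014398509481984 is n = 408 (where E[X] = 17773458424095231/18014398509481984 ≈ 0.98663). Hence R_4(8) > 408, i.e. R_4(8) ≥ 409.

Largest n = 408; hence R_4(8) > 408.


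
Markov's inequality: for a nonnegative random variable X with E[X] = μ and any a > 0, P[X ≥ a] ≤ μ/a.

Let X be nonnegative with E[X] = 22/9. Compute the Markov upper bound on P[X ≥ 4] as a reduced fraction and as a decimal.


μ = E[X] = 22/9, a = 4.
Markov: P[X ≥ 4] ≤ μ/a = (22/9)/4 = 11/18.
Numerically: ≈ 0.61111.
(Since a = 4 > μ = 2.44444, the bound 11/18 is < 1 and informative.)

P[X ≥ 4] ≤ 11/18 ≈ 0.61111.


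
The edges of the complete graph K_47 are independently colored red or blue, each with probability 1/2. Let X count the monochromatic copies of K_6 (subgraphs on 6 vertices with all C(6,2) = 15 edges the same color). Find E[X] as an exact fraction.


Let X = Σ_S X_S over the C(47, 6) = 10737573 subsets S of size 6, where X_S = 1 if the K_6 on S is monochromatic.
For a fixed S, the K_6 on S has C(6, 2) = 15 edges. P[all 15 edges red] = (1/2)^15, and likewise for blue, so P[monochromatic] = 2·(1/2)^15 = 2^{1 − 15} = 1/16384.
Summing: E[X] = C(47, 6) · 2^{1 − 15} = 10737573 · 1/16384 = 10737573/16384.
Numerically: E[X] ≈ 655.369.

E[X] = C(47,6)·2^(1−C(6,2)) = 10737573/16384 ≈ 655.369.


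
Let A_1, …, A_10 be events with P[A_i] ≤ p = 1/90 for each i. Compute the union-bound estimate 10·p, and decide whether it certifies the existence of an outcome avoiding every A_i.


Union bound: P[∪_{i=1}^{10} A_i] ≤ Σ_i P[A_i] ≤ 10·p = 10·(1/90) = 1/9.
Numerically: 1/9 ≈ 0.1111111.
Is 1/9 < 1? YES.
Since P[∪ A_i] ≤ 1/9 < 1, the complement has P[∩ A_i^c] ≥ 1 − 1/9 = 8/9 > 0, so some outcome avoids every A_i.

10·p = 1/9 ≈ 0.1111111; existence CERTIFIED by the union bound.


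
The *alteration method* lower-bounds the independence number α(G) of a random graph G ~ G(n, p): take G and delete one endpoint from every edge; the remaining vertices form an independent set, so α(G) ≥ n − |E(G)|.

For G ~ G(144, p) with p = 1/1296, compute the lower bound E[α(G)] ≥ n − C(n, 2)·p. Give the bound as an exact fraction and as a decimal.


E[|E(G)|] = C(144, 2)·p = 10296 · (1/1296) = 143/18.
E[α(G)] ≥ n − E[|E(G)|] = 144 − 143/18 = 2449/18.
Numerically: ≈ 136.056.
(This is only a lower bound; the true E[α(G)] may be larger.)

E[α(G)] ≥ 2449/18 ≈ 136.056.


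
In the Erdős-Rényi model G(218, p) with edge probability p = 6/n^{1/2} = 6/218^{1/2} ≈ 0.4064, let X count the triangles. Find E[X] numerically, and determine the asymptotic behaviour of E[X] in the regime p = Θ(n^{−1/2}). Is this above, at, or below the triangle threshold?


Number of potential triangles: C(218, 3) = 1703016.
Each occurs with probability p³ ≈ (0.4064)³ ≈ 6.710718e-02.
By linearity: E[X] = C(218, 3)·p³ ≈ 1703016 · 6.710718e-02 ≈ 114284.6069.
Since α = 1/2 < 1, p = c/n^{1/2} ≫ 1/n is above the triangle threshold p ~ 1/n. Asymptotically E[X] ~ (c³/6)·n^{3(1−α)} = (6³/6)·n^{1.5} → ∞; triangles are abundant w.h.p.

E[X] ≈ 114284.6069; in regime p = Θ(1/n^{1/2}) E[X] diverges (above the triangle threshold p ~ 1/n).


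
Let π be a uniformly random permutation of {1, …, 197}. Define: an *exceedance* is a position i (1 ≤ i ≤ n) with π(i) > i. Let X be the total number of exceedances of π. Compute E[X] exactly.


Write X = Σ_{i=1}^{197} X_i, where X_i = 1_{π(i) > i}.
For each fixed i, π(i) is uniform over {1, …, 197} (marginal of a uniform permutation), so P[π(i) > i] = (n − i)/n. Summing: Σ_{i=1}^{197} (n − i)/n = (0 + 1 + … + 196)/197 = 197(197 − 1)/(2·197) = (197 − 1)/2.
Hence E[X] = Σ_{i=1}^{197} (197 − i)/197 = 98 ≈ 98.00000.

E[X] = 98 = 98.00000.


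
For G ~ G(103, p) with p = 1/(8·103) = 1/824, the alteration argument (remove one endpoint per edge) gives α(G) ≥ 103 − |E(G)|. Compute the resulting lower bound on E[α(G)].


E[|E(G)|] = C(103, 2)·p = 5253 · (1/824) = 51/8.
E[α(G)] ≥ n − E[|E(G)|] = 103 − 51/8 = 773/8.
Numerically: ≈ 96.6250.
(This is only a lower bound; the true E[α(G)] may be larger.)

E[α(G)] ≥ 773/8 ≈ 96.6250.


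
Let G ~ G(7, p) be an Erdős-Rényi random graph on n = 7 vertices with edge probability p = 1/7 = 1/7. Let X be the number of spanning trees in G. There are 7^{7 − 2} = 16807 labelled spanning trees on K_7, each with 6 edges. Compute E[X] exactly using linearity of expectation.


K_7 has 7^{7 − 2} = 16807 labelled spanning trees.
For each such spanning tree H, let X_H = 1 if all 6 edges of H are present in G. Then P[X_H = 1] = p^{6} = (1/7)^{6} = 1/117649.
Summing the indicators: E[X] = Σ_H E[X_H] = 16807 · p^{6} = 16807 · 1/117649 = 1/7.
Numerically: E[X] ≈ 0.142857.

E[X] = 16807 · (1/7)^{6} = 1/7 ≈ 0.142857.


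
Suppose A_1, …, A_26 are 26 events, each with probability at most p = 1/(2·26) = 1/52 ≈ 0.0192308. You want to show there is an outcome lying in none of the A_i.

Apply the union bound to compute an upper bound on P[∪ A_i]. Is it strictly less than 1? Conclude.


Union bound: P[∪_{i=1}^{26} A_i] ≤ Σ_i P[A_i] ≤ 26·p = 26·(1/52) = 1/2.
Numerically: 1/2 ≈ 0.5000000.
Is 1/2 < 1? YES.
Since P[∪ A_i] ≤ 1/2 < 1, the complement has P[∩ A_i^c] ≥ 1 − 1/2 = 1/2 > 0, so some outcome avoids every A_i.

26·p = 1/2 ≈ 0.5000000; existence CERTIFIED by the union bound.


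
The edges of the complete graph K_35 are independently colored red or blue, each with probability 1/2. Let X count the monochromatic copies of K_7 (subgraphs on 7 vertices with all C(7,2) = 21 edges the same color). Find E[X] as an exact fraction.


Let X = Σ_S X_S over the C(35, 7) = 6724520 subsets S of size 7, where X_S = 1 if the K_7 on S is monochromatic.
For a fixed S, the K_7 on S has C(7, 2) = 21 edges. P[all 21 edges red] = (1/2)^21, and likewise for blue, so P[monochromatic] = 2·(1/2)^21 = 2^{1 − 21} = 1/1048576.
By linearity of expectation: E[X] = C(35, 7) · 2^{1 − 21} = 6724520 · 1/1048576 = 840565/131072.
Numerically: E[X] ≈ 6.413.

E[X] = C(35,7)·2^(1−C(7,2)) = 840565/131072 ≈ 6.413.


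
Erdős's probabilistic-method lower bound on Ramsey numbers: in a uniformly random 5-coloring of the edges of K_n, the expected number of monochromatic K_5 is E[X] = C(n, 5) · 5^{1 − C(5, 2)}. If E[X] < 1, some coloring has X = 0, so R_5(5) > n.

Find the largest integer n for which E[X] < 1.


We need C(n, 5) · 5^{1 − 10} < 1, i.e. C(n, 5) < 5^{10 − 1} = 1953125.
Check values of n near the boundary:
  n = 44: C(44, 5) = 1086008; 1086008 < 1953125? YES
  n = 45: C(45, 5) = 1221759; 1221759 < 1953125? YES
  n = 46: C(46, 5) = 1370754; 1370754 < 1953125? YES
  n = 47: C(47, 5) = 1533939; 1533939 < 1953125? YES
  n = 48: C(48, 5) = 1712304; 1712304 < 1953125? YES
  n = 49: C(49, 5) = 1906884; 1906884 < 1953125? YES
  n = 50: C(50, 5) = 2118760; 2118760 < 1953125? NO
  n = 51: C(51, 5) = 2349060; 2349060 < 1953125? NO
  n = 52: C(52, 5) = 2598960; 2598960 < 1953125? NO
The largest n with C(n, 5) < 1953125 is n = 49 (where E[X] = 1906884/1953125 ≈ 0.9763246). Hence R_5(5) > 49, i.e. R_5(5) ≥ 50.

Largest n = 49; hence R_5(5) > 49.


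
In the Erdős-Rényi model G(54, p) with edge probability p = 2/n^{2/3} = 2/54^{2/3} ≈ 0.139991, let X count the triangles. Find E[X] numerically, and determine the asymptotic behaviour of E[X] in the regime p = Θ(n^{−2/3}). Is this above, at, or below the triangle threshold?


Number of potential triangles: C(54, 3) = 24804.
Each occurs with probability p³ ≈ (0.139991)³ ≈ 2.74348422e-03.
By linearity: E[X] = C(54, 3)·p³ ≈ 24804 · 2.74348422e-03 ≈ 68.049383.
Since α = 2/3 < 1, p = c/n^{2/3} ≫ 1/n is above the triangle threshold p ~ 1/n. Asymptotically E[X] ~ (c³/6)·n^{3(1−α)} = (2³/6)·n^{1} → ∞; triangles are abundant w.h.p.

E[X] ≈ 68.049383; in regime p = Θ(1/n^{2/3}) E[X] diverges (above the triangle threshold p ~ 1/n).


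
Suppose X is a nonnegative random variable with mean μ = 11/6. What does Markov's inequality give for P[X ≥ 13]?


μ = E[X] = 11/6, a = 13.
Markov: P[X ≥ 13] ≤ μ/a = (11/6)/13 = 11/78.
Numerically: ≈ 0.14103.
(Since a = 13 > μ = 1.83333, the bound 11/78 is < 1 and informative.)

P[X ≥ 13] ≤ 11/78 ≈ 0.14103.


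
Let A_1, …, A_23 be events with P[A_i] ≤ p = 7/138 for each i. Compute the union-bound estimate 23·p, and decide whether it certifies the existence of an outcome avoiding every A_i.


Union bound: P[∪_{i=1}^{23} A_i] ≤ Σ_i P[A_i] ≤ 23·p = 23·(7/138) = 7/6.
Numerically: 7/6 ≈ 1.1666667.
Is 7/6 < 1? NO.
Since the bound 7/6 is ≥ 1, the union bound is uninformative here; it does NOT by itself certify existence.

23·p = 7/6 ≈ 1.1666667; existence NOT certified by the union bound.


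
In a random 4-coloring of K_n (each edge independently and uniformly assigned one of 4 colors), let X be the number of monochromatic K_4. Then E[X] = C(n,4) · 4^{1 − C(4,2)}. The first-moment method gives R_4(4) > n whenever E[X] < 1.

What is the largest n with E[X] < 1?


We need C(n, 4) · 4^{1 − 6} < 1, i.e. C(n, 4) < 4^{6 − 1} = 1024.
Check values of n near the boundary:
  n = 9: C(9, 4) = 126; 126 < 1024? YES
  n = 10: C(10, 4) = 210; 210 < 1024? YES
  n = 11: C(11, 4) = 330; 330 < 1024? YES
  n = 12: C(12, 4) = 495; 495 < 1024? YES
  n = 13: C(13, 4) = 715; 715 < 1024? YES
  n = 14: C(14, 4) = 1001; 1001 < 1024? YES
  n = 15: C(15, 4) = 1365; 1365 < 1024? NO
  n = 16: C(16, 4) = 1820; 1820 < 1024? NO
The largest n with C(n, 4) < 1024 is n = 14 (where E[X] = 1001/1024 ≈ 0.977539). Hence R_4(4) > 14, i.e. R_4(4) ≥ 15.

Largest n = 14; hence R_4(4) > 14.


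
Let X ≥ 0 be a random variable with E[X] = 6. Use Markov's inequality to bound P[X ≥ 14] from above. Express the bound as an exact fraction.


μ = E[X] = 6, a = 14.
Markov: P[X ≥ 14] ≤ μ/a = (6)/14 = 3/7.
Numerically: ≈ 0.428571.
(Since a = 14 > μ = 6.000000, the bound 3/7 is < 1 and informative.)

P[X ≥ 14] ≤ 3/7 ≈ 0.428571.


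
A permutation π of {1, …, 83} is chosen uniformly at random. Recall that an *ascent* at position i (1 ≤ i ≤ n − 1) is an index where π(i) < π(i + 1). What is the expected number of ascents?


Write X = Σ X_I over i = 1, …, 82, with X_I the indicator of one ascent.
There are 82 indicators.
For each fixed i, the pair (π(i), π(i+1)) is a uniformly random ordered pair of distinct values from {1, …, 83}; by symmetry P[π(i) < π(i+1)] = 1/2.
By linearity: E[X] = 82 · (1/2) = (83 − 1) · (1/2) = 41 ≈ 41.00000.

E[X] = 41 = 41.00000.


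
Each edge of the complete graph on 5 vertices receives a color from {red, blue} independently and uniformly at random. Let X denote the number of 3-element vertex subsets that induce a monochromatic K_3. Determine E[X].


Let X = Σ_S X_S over the C(5, 3) = 10 subsets S of size 3, where X_S = 1 if the K_3 on S is monochromatic.
For a fixed S, the K_3 on S has C(3, 2) = 3 edges. P[all 3 edges red] = (1/2)^3, and likewise for blue, so P[monochromatic] = 2·(1/2)^3 = 2^{1 − 3} = 1/4.
By linearity of expectation: E[X] = C(5, 3) · 2^{1 − 3} = 10 · 1/4 = 5/2.
Numerically: E[X] ≈ 2.5000.

E[X] = C(5,3)·2^(1−C(3,2)) = 5/2 ≈ 2.5000.


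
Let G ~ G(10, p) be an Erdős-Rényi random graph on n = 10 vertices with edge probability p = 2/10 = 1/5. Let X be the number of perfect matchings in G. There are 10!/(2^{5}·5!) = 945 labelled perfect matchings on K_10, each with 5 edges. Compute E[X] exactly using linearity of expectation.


K_10 has 10!/(2^{5}·5!) = 945 labelled perfect matchings.
For each such perfect matching H, let X_H = 1 if all 5 edges of H are present in G. Then P[X_H = 1] = p^{5} = (1/5)^{5} = 1/3125.
By linearity: E[X] = Σ_H E[X_H] = 945 · p^{5} = 945 · 1/3125 = 189/625.
Numerically: E[X] ≈ 0.3024.

E[X] = 945 · (1/5)^{5} = 189/625 ≈ 0.3024.


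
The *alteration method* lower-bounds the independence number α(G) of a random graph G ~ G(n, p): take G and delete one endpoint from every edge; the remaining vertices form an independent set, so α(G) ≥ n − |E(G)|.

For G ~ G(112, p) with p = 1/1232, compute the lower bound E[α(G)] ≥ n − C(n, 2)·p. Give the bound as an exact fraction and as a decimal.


E[|E(G)|] = C(112, 2)·p = 6216 · (1/1232) = 111/22.
E[α(G)] ≥ n − E[|E(G)|] = 112 − 111/22 = 2353/22.
Numerically: ≈ 106.955.
(This is only a lower bound; the true E[α(G)] may be larger.)

E[α(G)] ≥ 2353/22 ≈ 106.955.


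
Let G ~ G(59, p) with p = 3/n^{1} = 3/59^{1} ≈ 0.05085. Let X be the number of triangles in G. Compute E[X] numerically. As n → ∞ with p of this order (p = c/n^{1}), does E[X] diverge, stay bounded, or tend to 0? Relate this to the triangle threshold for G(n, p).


Number of potential triangles: C(59, 3) = 32509.
Each occurs with probability p³ ≈ (0.05085)³ ≈ 1.314643e-04.
By linearity: E[X] = C(59, 3)·p³ ≈ 32509 · 1.314643e-04 ≈ 4.2738.
Here α = 1, so p = 3/n is exactly at the triangle threshold p ~ 1/n. Asymptotically E[X] → c³/6 = 3³/6 = 9/2 ≈ 4.5000, a bounded constant. In this regime the triangle count is asymptotically Poisson(c³/6).

E[X] ≈ 4.2738; in regime p = Θ(1/n^{1}) E[X] stays bounded (at the triangle threshold p ~ 1/n).


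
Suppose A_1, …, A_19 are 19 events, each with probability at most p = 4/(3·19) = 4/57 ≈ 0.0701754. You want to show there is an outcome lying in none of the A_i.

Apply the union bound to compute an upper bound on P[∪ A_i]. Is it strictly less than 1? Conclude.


Union bound: P[∪_{i=1}^{19} A_i] ≤ Σ_i P[A_i] ≤ 19·p = 19·(4/57) = 4/3.
Numerically: 4/3 ≈ 1.3333333.
Is 4/3 < 1? NO.
Since the bound 4/3 is ≥ 1, the union bound is uninformative here; it does NOT by itself certify existence.

19·p = 4/3 ≈ 1.3333333; existence NOT certified by the union bound.


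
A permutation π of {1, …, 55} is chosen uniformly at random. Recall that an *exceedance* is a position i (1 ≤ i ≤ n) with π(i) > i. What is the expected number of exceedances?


Write X = Σ_{i=1}^{55} X_i, where X_i = 1_{π(i) > i}.
For each fixed i, π(i) is uniform over {1, …, 55} (marginal of a uniform permutation), so P[π(i) > i] = (n − i)/n. Summing: Σ_{i=1}^{55} (n − i)/n = (0 + 1 + … + 54)/55 = 55(55 − 1)/(2·55) = (55 − 1)/2.
Hence E[X] = Σ_{i=1}^{55} (55 − i)/55 = 27 ≈ 27.000.

E[X] = 27 = 27.000.


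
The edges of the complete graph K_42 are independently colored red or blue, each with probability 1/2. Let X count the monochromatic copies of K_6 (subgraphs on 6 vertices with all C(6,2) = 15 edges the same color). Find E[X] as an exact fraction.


Let X = Σ_S X_S over the C(42, 6) = 5245786 subsets S of size 6, where X_S = 1 if the K_6 on S is monochromatic.
For a fixed S, the K_6 on S has C(6, 2) = 15 edges. P[all 15 edges red] = (1/2)^15, and likewise for blue, so P[monochromatic] = 2·(1/2)^15 = 2^{1 − 15} = 1/16384.
By linearity of expectation: E[X] = C(42, 6) · 2^{1 − 15} = 5245786 · 1/16384 = 2622893/8192.
Numerically: E[X] ≈ 320.177.

E[X] = C(42,6)·2^(1−C(6,2)) = 2622893/8192 ≈ 320.177.


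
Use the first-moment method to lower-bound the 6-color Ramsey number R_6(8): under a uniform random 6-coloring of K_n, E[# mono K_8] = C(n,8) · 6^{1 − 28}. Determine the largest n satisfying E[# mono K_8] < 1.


We need C(n, 8) · 6^{1 − 28} < 1, i.e. C(n, 8) < 6^{28 − 1} = 1023490369077469249536.
Check values of n near the boundary:
  n = 1589: C(1589, 8) = 990389025825605844438; 990389025825605844438 < 1023490369077469249536? YES
  n = 1590: C(1590, 8) = 995397314198933813310; 995397314198933813310 < 1023490369077469249536? YES
  n = 1591: C(1591, 8) = 1000427749141189953870; 1000427749141189953870 < 1023490369077469249536? YES
  n = 1592: C(1592, 8) = 1005480414540892933435; 1005480414540892933435 < 1023490369077469249536? YES
  n = 1593: C(1593, 8) = 1010555394551193970323; 1010555394551193970323 < 1023490369077469249536? YES
  n = 1594: C(1594, 8) = 1015652773590544255167; 1015652773590544255167 < 1023490369077469249536? YES
  n = 1595: C(1595, 8) = 1020772636343363633895; 1020772636343363633895 < 1023490369077469249536? YES
  n = 1596: C(1596, 8) = 1025915067760710553965; 1025915067760710553965 < 1023490369077469249536? NO
  n = 1597: C(1597, 8) = 1031080153060953275445; 1031080153060953275445 < 1023490369077469249536? NO
  n = 1598: C(1598, 8) = 1036267977730442348529; 1036267977730442348529 < 1023490369077469249536? NO
The largest n with C(n, 8) < 1023490369077469249536 is n = 1595 (where E[X] = 113419181815929292655/113721152119718805504 ≈ 0.9973446). Hence R_6(8) > 1595, i.e. R_6(8) ≥ 1596.

Largest n = 1595; hence R_6(8) > 1595.


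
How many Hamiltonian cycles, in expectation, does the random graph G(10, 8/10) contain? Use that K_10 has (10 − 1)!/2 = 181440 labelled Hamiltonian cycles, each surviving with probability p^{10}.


K_10 has (10 − 1)!/2 = 181440 labelled Hamiltonian cycles.
For each such Hamiltonian cycle H, let X_H = 1 if all 10 edges of H are present in G. Then P[X_H = 1] = p^{10} = (4/5)^{10} = 1048576/9765625.
By linearity of expectation: E[X] = Σ_H E[X_H] = 181440 · p^{10} = 181440 · 1048576/9765625 = 38050725888/1953125.
Numerically: E[X] ≈ 19482.

E[X] = 181440 · (4/5)^{10} = 38050725888/1953125 ≈ 19482.


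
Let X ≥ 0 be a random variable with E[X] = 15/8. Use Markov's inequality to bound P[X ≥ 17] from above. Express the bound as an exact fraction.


μ = E[X] = 15/8, a = 17.
Markov: P[X ≥ 17] ≤ μ/a = (15/8)/17 = 15/136.
Numerically: ≈ 0.110.
(Since a = 17 > μ = 1.875, the bound 15/136 is < 1 and informative.)

P[X ≥ 17] ≤ 15/136 ≈ 0.110.


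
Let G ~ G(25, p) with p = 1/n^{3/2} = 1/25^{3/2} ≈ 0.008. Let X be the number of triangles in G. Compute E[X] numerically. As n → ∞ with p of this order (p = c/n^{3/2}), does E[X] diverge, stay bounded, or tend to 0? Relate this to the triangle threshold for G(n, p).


Number of potential triangles: C(25, 3) = 2300.
Each occurs with probability p³ ≈ (0.008)³ ≈ 5.1200000e-07.
By linearity: E[X] = C(25, 3)·p³ ≈ 2300 · 5.1200000e-07 ≈ 0.00118.
Since α = 3/2 > 1, p = c/n^{3/2} = o(1/n) is below the triangle threshold p ~ 1/n. Asymptotically E[X] ~ (c³/6)·n^{3(1−α)} = (1³/6)·n^{-1.5} → 0, so by Markov's inequality G has no triangles w.h.p.

E[X] ≈ 0.00118; in regime p = Θ(1/n^{3/2}) E[X] tends to 0 (below the triangle threshold p ~ 1/n).


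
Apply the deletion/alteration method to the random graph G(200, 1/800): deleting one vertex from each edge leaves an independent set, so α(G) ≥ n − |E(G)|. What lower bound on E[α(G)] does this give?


E[|E(G)|] = C(200, 2)·p = 19900 · (1/800) = 199/8.
E[α(G)] ≥ n − E[|E(G)|] = 200 − 199/8 = 1401/8.
Numerically: ≈ 175.125.
(This is only a lower bound; the true E[α(G)] may be larger.)

E[α(G)] ≥ 1401/8 ≈ 175.125.


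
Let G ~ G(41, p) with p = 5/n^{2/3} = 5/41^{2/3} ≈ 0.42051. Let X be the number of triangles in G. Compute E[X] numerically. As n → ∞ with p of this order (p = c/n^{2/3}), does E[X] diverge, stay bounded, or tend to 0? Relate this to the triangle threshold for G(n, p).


Number of potential triangles: C(41, 3) = 10660.
Each occurs with probability p³ ≈ (0.42051)³ ≈ 7.4360500e-02.
By linearity: E[X] = C(41, 3)·p³ ≈ 10660 · 7.4360500e-02 ≈ 792.68293.
Since α = 2/3 < 1, p = c/n^{2/3} ≫ 1/n is above the triangle threshold p ~ 1/n. Asymptotically E[X] ~ (c³/6)·n^{3(1−α)} = (5³/6)·n^{1} → ∞; triangles are abundant w.h.p.

E[X] ≈ 792.68293; in regime p = Θ(1/n^{2/3}) E[X] diverges (above the triangle threshold p ~ 1/n).


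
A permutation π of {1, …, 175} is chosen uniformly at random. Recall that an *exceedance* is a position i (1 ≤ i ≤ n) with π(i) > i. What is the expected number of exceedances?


Write X = Σ_{i=1}^{175} X_i, where X_i = 1_{π(i) > i}.
For each fixed i, π(i) is uniform over {1, …, 175} (marginal of a uniform permutation), so P[π(i) > i] = (n − i)/n. Summing: Σ_{i=1}^{175} (n − i)/n = (0 + 1 + … + 174)/175 = 175(175 − 1)/(2·175) = (175 − 1)/2.
Hence E[X] = Σ_{i=1}^{175} (175 − i)/175 = 87 ≈ 87.00000.

E[X] = 87 = 87.00000.


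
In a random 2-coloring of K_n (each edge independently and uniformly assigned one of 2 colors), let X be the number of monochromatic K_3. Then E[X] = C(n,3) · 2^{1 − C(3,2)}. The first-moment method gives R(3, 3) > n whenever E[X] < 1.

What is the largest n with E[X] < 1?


We need C(n, 3) · 2^{1 − 3} < 1, i.e. C(n, 3) < 2^{3 − 1} = 4.
Check values of n near the boundary:
  n = 3: C(3, 3) = 1; 1 < 4? YES
  n = 4: C(4, 3) = 4; 4 < 4? NO
The largest n with C(n, 3) < 4 is n = 3 (where E[X] = 1/4 ≈ 0.250000). Hence R(3, 3) > 3, i.e. R(3, 3) ≥ 4.

Largest n = 3; hence R(3, 3) > 3.


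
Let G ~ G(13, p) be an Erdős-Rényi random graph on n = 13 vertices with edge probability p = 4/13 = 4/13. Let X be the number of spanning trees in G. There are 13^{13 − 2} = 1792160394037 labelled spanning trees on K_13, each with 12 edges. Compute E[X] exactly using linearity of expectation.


K_13 has 13^{13 − 2} = 1792160394037 labelled spanning trees.
For each such spanning tree H, let X_H = 1 if all 12 edges of H are present in G. Then P[X_H = 1] = p^{12} = (4/13)^{12} = 16777216/23298085122481.
By linearity: E[X] = Σ_H E[X_H] = 1792160394037 · p^{12} = 1792160394037 · 16777216/23298085122481 = 16777216/13.
Numerically: E[X] ≈ 1.29056e+06.

E[X] = 1792160394037 · (4/13)^{12} = 16777216/13 ≈ 1.29056e+06.


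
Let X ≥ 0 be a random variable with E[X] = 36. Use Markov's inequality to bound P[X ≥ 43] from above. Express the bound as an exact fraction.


μ = E[X] = 36, a = 43.
Markov: P[X ≥ 43] ≤ μ/a = (36)/43 = 36/43.
Numerically: ≈ 0.837209.
(Since a = 43 > μ = 36.000000, the bound 36/43 is < 1 and informative.)

P[X ≥ 43] ≤ 36/43 ≈ 0.837209.


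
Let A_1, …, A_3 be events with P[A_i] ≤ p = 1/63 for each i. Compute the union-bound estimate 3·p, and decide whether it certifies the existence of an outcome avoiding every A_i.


Union bound: P[∪_{i=1}^{3} A_i] ≤ Σ_i P[A_i] ≤ 3·p = 3·(1/63) = 1/21.
Numerically: 1/21 ≈ 0.048.
Is 1/21 < 1? YES.
Since P[∪ A_i] ≤ 1/21 < 1, the complement has P[∩ A_i^c] ≥ 1 − 1/21 = 20/21 > 0, so some outcome avoids every A_i.

3·p = 1/21 ≈ 0.048; existence CERTIFIED by the union bound.


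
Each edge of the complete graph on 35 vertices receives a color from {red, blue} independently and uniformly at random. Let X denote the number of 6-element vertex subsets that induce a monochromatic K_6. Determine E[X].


Let X = Σ_S X_S over the C(35, 6) = 1623160 subsets S of size 6, where X_S = 1 if the K_6 on S is monochromatic.
For a fixed S, the K_6 on S has C(6, 2) = 15 edges. P[all 15 edges red] = (1/2)^15, and likewise for blue, so P[monochromatic] = 2·(1/2)^15 = 2^{1 − 15} = 1/16384.
Summing: E[X] = C(35, 6) · 2^{1 − 15} = 1623160 · 1/16384 = 202895/2048.
Numerically: E[X] ≈ 99.0698.

E[X] = C(35,6)·2^(1−C(6,2)) = 202895/2048 ≈ 99.0698.


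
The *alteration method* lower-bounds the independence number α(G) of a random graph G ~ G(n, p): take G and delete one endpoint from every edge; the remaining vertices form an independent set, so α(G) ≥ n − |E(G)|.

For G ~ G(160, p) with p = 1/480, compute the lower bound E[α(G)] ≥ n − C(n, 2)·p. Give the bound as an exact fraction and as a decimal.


E[|E(G)|] = C(160, 2)·p = 12720 · (1/480) = 53/2.
E[α(G)] ≥ n − E[|E(G)|] = 160 − 53/2 = 267/2.
Numerically: ≈ 133.50000.
(This is only a lower bound; the true E[α(G)] may be larger.)

E[α(G)] ≥ 267/2 ≈ 133.50000.


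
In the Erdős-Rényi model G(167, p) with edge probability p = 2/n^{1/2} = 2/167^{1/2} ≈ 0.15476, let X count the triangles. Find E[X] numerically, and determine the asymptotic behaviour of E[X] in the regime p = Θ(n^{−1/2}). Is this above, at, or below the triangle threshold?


Number of potential triangles: C(167, 3) = 762355.
Each occurs with probability p³ ≈ (0.15476)³ ≈ 3.7069376e-03.
By linearity: E[X] = C(167, 3)·p³ ≈ 762355 · 3.7069376e-03 ≈ 2826.00245.
Since α = 1/2 < 1, p = c/n^{1/2} ≫ 1/n is above the triangle threshold p ~ 1/n. Asymptotically E[X] ~ (c³/6)·n^{3(1−α)} = (2³/6)·n^{1.5} → ∞; triangles are abundant w.h.p.

E[X] ≈ 2826.00245; in regime p = Θ(1/n^{1/2}) E[X] diverges (above the triangle threshold p ~ 1/n).


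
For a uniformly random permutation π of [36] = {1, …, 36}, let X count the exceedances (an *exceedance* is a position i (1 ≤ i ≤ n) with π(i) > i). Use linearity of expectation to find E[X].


Write X = Σ_{i=1}^{36} X_i, where X_i = 1_{π(i) > i}.
For each fixed i, π(i) is uniform over {1, …, 36} (marginal of a uniform permutation), so P[π(i) > i] = (n − i)/n. Summing: Σ_{i=1}^{36} (n − i)/n = (0 + 1 + … + 35)/36 = 36(36 − 1)/(2·36) = (36 − 1)/2.
Hence E[X] = Σ_{i=1}^{36} (36 − i)/36 = 35/2 ≈ 17.500.

E[X] = 35/2 = 17.500.


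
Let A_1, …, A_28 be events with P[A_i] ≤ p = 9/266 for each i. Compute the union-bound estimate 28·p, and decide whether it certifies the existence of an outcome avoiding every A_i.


Union bound: P[∪_{i=1}^{28} A_i] ≤ Σ_i P[A_i] ≤ 28·p = 28·(9/266) = 18/19.
Numerically: 18/19 ≈ 0.9473684.
Is 18/19 < 1? YES.
Since P[∪ A_i] ≤ 18/19 < 1, the complement has P[∩ A_i^c] ≥ 1 − 18/19 = 1/19 > 0, so some outcome avoids every A_i.

28·p = 18/19 ≈ 0.9473684; existence CERTIFIED by the union bound.


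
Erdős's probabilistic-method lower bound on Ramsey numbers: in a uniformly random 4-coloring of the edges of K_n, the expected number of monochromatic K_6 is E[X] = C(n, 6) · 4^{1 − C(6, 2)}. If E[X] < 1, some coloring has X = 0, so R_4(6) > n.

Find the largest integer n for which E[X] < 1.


We need C(n, 6) · 4^{1 − 15} < 1, i.e. C(n, 6) < 4^{15 − 1} = 268435456.
Check values of n near the boundary:
  n = 74: C(74, 6) = 185250786; 185250786 < 268435456? YES
  n = 75: C(75, 6) = 201359550; 201359550 < 268435456? YES
  n = 76: C(76, 6) = 218618940; 218618940 < 268435456? YES
  n = 77: C(77, 6) = 237093780; 237093780 < 268435456? YES
  n = 78: C(78, 6) = 256851595; 256851595 < 268435456? YES
  n = 79: C(79, 6) = 277962685; 277962685 < 268435456? NO
  n = 80: C(80, 6) = 300500200; 300500200 < 268435456? NO
The largest n with C(n, 6) < 268435456 is n = 78 (where E[X] = 256851595/268435456 ≈ 0.957). Hence R_4(6) > 78, i.e. R_4(6) ≥ 79.

Largest n = 78; hence R_4(6) > 78.


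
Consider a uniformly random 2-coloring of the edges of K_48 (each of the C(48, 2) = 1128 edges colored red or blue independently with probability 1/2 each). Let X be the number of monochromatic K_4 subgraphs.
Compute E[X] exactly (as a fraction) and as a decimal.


Let X = Σ_S X_S over the C(48, 4) = 194580 subsets S of size 4, where X_S = 1 if the K_4 on S is monochromatic.
For a fixed S, the K_4 on S has C(4, 2) = 6 edges. P[all 6 edges red] = (1/2)^6, and likewise for blue, so P[monochromatic] = 2·(1/2)^6 = 2^{1 − 6} = 1/32.
By linearity of expectation: E[X] = C(48, 4) · 2^{1 − 6} = 194580 · 1/32 = 48645/8.
Numerically: E[X] ≈ 6080.62500.

E[X] = C(48,4)·2^(1−C(4,2)) = 48645/8 ≈ 6080.62500.


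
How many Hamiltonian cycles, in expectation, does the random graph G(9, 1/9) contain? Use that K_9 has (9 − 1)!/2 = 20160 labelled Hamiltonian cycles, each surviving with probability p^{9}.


K_9 has (9 − 1)!/2 = 20160 labelled Hamiltonian cycles.
For each such Hamiltonian cycle H, let X_H = 1 if all 9 edges of H are present in G. Then P[X_H = 1] = p^{9} = (1/9)^{9} = 1/387420489.
By linearity of expectation: E[X] = Σ_H E[X_H] = 20160 · p^{9} = 20160 · 1/387420489 = 2240/43046721.
Numerically: E[X] ≈ 5.2036e-05.

E[X] = 20160 · (1/9)^{9} = 2240/43046721 ≈ 5.2036e-05.


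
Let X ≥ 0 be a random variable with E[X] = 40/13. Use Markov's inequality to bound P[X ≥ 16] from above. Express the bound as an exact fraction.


μ = E[X] = 40/13, a = 16.
Markov: P[X ≥ 16] ≤ μ/a = (40/13)/16 = 5/26.
Numerically: ≈ 0.1923.
(Since a = 16 > μ = 3.0769, the bound 5/26 is < 1 and informative.)

P[X ≥ 16] ≤ 5/26 ≈ 0.1923.


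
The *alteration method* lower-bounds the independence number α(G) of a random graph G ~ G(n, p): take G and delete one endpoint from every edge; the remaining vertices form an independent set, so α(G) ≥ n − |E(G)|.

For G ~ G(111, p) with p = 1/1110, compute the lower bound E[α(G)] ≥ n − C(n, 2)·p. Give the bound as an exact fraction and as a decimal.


E[|E(G)|] = C(111, 2)·p = 6105 · (1/1110) = 11/2.
E[α(G)] ≥ n − E[|E(G)|] = 111 − 11/2 = 211/2.
Numerically: ≈ 105.500.
(This is only a lower bound; the true E[α(G)] may be larger.)

E[α(G)] ≥ 211/2 ≈ 105.500.


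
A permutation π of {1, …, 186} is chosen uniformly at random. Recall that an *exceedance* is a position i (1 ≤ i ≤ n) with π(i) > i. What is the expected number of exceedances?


Write X = Σ_{i=1}^{186} X_i, where X_i = 1_{π(i) > i}.
For each fixed i, π(i) is uniform over {1, …, 186} (marginal of a uniform permutation), so P[π(i) > i] = (n − i)/n. Summing: Σ_{i=1}^{186} (n − i)/n = (0 + 1 + … + 185)/186 = 186(186 − 1)/(2·186) = (186 − 1)/2.
Hence E[X] = Σ_{i=1}^{186} (186 − i)/186 = 185/2 ≈ 92.500000.

E[X] = 185/2 = 92.500000.


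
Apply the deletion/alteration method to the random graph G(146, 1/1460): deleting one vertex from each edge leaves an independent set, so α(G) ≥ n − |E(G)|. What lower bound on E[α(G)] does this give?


E[|E(G)|] = C(146, 2)·p = 10585 · (1/1460) = 29/4.
E[α(G)] ≥ n − E[|E(G)|] = 146 − 29/4 = 555/4.
Numerically: ≈ 138.750.
(This is only a lower bound; the true E[α(G)] may be larger.)

E[α(G)] ≥ 555/4 ≈ 138.750.


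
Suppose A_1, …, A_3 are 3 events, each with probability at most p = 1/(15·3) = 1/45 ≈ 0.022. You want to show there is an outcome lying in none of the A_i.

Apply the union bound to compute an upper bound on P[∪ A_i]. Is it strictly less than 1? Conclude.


Union bound: P[∪_{i=1}^{3} A_i] ≤ Σ_i P[A_i] ≤ 3·p = 3·(1/45) = 1/15.
Numerically: 1/15 ≈ 0.067.
Is 1/15 < 1? YES.
Since P[∪ A_i] ≤ 1/15 < 1, the complement has P[∩ A_i^c] ≥ 1 − 1/15 = 14/15 > 0, so some outcome avoids every A_i.

3·p = 1/15 ≈ 0.067; existence CERTIFIED by the union bound.


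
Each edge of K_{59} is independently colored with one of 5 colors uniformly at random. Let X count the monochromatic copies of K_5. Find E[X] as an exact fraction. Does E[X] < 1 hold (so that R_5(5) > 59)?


E[X] = C(59, 5) · 5^{1 − 10} = 5006386 · 5^{−9} = 5006386/1953125.
As a reduced fraction: E[X] = 5006386/1953125 ≈ 2.563.
Is E[X] < 1? NO.
Since E[X] ≥ 1, the first-moment bound is inconclusive at n = 59; it does NOT by itself certify R_5(5) > 59.

E[X] = 5006386/1953125 ≈ 2.563; E[X] ≥ 1; first-moment method inconclusive here.


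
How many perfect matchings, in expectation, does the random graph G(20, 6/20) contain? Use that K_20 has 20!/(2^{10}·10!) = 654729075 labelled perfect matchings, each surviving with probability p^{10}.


K_20 has 20!/(2^{10}·10!) = 654729075 labelled perfect matchings.
For each such perfect matching H, let X_H = 1 if all 10 edges of H are present in G. Then P[X_H = 1] = p^{10} = (3/10)^{10} = 59049/10000000000.
By linearity: E[X] = Σ_H E[X_H] = 654729075 · p^{10} = 654729075 · 59049/10000000000 = 1546443885987/400000000.
Numerically: E[X] ≈ 3866.1.

E[X] = 654729075 · (3/10)^{10} = 1546443885987/400000000 ≈ 3866.1.


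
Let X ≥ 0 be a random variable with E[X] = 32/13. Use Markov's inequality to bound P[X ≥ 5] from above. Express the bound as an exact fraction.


μ = E[X] = 32/13, a = 5.
Markov: P[X ≥ 5] ≤ μ/a = (32/13)/5 = 32/65.
Numerically: ≈ 0.492.
(Since a = 5 > μ = 2.462, the bound 32/65 is < 1 and informative.)

P[X ≥ 5] ≤ 32/65 ≈ 0.492.


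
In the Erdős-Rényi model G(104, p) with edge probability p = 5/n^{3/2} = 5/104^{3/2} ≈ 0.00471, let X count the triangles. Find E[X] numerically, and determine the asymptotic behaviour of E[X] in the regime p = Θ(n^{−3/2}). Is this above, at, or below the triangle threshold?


Number of potential triangles: C(104, 3) = 182104.
Each occurs with probability p³ ≈ (0.00471)³ ≈ 1.04776e-07.
By linearity: E[X] = C(104, 3)·p³ ≈ 182104 · 1.04776e-07 ≈ 0.019.
Since α = 3/2 > 1, p = c/n^{3/2} = o(1/n) is below the triangle threshold p ~ 1/n. Asymptotically E[X] ~ (c³/6)·n^{3(1−α)} = (5³/6)·n^{-1.5} → 0, so by Markov's inequality G has no triangles w.h.p.

E[X] ≈ 0.019; in regime p = Θ(1/n^{3/2}) E[X] tends to 0 (below the triangle threshold p ~ 1/n).
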